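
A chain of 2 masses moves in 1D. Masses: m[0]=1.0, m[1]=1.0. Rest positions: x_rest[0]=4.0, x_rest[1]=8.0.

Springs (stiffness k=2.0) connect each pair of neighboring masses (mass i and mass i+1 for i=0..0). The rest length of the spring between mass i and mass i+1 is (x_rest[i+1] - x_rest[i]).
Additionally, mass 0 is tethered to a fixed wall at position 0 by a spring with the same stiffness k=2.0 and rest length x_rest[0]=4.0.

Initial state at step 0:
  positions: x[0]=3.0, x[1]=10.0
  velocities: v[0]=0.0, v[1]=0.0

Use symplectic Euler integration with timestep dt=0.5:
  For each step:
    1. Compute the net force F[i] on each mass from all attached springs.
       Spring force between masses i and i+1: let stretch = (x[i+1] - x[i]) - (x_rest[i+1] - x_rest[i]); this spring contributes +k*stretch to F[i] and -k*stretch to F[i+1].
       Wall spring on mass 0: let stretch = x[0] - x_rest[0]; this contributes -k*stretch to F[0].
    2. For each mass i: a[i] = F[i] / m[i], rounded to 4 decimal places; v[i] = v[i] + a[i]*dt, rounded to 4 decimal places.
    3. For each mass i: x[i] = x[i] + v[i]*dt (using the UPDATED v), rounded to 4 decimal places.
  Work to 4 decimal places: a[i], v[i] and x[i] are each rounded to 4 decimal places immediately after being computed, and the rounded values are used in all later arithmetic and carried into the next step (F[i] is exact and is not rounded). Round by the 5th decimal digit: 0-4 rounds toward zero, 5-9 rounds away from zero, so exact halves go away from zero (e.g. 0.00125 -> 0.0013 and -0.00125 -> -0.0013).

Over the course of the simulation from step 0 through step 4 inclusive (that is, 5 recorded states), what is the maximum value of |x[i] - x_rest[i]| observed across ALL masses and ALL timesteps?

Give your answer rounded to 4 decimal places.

Answer: 2.2500

Derivation:
Step 0: x=[3.0000 10.0000] v=[0.0000 0.0000]
Step 1: x=[5.0000 8.5000] v=[4.0000 -3.0000]
Step 2: x=[6.2500 7.2500] v=[2.5000 -2.5000]
Step 3: x=[4.8750 7.5000] v=[-2.7500 0.5000]
Step 4: x=[2.3750 8.4375] v=[-5.0000 1.8750]
Max displacement = 2.2500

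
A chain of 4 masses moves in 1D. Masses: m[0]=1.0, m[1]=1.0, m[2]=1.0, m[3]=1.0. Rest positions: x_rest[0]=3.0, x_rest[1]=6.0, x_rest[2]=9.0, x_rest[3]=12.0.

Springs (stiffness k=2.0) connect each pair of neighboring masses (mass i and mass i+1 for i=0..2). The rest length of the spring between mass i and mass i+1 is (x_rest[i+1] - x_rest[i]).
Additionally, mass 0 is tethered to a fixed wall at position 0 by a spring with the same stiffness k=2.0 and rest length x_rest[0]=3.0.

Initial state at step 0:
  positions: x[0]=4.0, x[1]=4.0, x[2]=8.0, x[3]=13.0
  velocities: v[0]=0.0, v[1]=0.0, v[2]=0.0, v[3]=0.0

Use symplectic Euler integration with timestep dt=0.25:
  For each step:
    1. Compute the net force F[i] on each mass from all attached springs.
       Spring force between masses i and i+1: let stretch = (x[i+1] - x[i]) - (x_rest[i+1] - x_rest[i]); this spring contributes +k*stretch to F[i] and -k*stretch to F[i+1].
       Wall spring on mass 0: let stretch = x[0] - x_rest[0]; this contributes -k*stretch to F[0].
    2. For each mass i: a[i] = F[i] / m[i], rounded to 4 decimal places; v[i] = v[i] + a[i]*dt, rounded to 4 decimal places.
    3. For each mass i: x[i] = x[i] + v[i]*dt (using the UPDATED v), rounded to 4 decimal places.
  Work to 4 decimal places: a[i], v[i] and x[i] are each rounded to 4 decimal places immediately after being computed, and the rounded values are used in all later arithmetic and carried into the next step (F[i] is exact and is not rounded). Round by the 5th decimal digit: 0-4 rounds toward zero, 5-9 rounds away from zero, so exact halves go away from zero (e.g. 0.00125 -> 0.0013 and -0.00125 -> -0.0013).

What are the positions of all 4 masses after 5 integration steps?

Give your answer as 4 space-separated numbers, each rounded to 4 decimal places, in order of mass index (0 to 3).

Answer: 1.3672 7.1113 9.5344 10.7172

Derivation:
Step 0: x=[4.0000 4.0000 8.0000 13.0000] v=[0.0000 0.0000 0.0000 0.0000]
Step 1: x=[3.5000 4.5000 8.1250 12.7500] v=[-2.0000 2.0000 0.5000 -1.0000]
Step 2: x=[2.6875 5.3281 8.3750 12.2969] v=[-3.2500 3.3125 1.0000 -1.8125]
Step 3: x=[1.8691 6.2070 8.7344 11.7285] v=[-3.2735 3.5157 1.4375 -2.2735]
Step 4: x=[1.3593 6.8596 9.1521 11.1609] v=[-2.0391 2.6105 1.6709 -2.2706]
Step 5: x=[1.3672 7.1113 9.5344 10.7172] v=[0.0314 1.0066 1.5291 -1.7750]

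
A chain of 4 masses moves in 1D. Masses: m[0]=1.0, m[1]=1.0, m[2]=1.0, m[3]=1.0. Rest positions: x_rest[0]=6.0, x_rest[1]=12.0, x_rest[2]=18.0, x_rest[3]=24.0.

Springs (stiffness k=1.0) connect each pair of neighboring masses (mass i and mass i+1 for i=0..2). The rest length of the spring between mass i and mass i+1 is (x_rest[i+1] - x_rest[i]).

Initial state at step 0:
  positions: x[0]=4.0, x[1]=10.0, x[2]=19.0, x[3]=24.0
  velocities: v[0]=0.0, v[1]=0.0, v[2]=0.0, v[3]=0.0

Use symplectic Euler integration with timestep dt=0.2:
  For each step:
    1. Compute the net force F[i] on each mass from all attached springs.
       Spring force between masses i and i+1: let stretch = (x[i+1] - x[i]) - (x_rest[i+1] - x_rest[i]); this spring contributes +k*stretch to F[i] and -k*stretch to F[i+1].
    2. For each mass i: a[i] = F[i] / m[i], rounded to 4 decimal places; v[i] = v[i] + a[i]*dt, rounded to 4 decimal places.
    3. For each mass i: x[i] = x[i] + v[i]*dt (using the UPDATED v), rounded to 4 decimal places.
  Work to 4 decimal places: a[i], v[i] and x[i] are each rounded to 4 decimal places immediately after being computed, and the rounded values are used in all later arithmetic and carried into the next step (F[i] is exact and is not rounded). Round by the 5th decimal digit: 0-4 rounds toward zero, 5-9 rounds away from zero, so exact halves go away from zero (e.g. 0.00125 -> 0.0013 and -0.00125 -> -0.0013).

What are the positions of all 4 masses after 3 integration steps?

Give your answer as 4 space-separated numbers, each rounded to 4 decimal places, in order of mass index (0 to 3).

Answer: 4.0232 10.6422 18.1335 24.2011

Derivation:
Step 0: x=[4.0000 10.0000 19.0000 24.0000] v=[0.0000 0.0000 0.0000 0.0000]
Step 1: x=[4.0000 10.1200 18.8400 24.0400] v=[0.0000 0.6000 -0.8000 0.2000]
Step 2: x=[4.0048 10.3440 18.5392 24.1120] v=[0.0240 1.1200 -1.5040 0.3600]
Step 3: x=[4.0232 10.6422 18.1335 24.2011] v=[0.0918 1.4912 -2.0285 0.4454]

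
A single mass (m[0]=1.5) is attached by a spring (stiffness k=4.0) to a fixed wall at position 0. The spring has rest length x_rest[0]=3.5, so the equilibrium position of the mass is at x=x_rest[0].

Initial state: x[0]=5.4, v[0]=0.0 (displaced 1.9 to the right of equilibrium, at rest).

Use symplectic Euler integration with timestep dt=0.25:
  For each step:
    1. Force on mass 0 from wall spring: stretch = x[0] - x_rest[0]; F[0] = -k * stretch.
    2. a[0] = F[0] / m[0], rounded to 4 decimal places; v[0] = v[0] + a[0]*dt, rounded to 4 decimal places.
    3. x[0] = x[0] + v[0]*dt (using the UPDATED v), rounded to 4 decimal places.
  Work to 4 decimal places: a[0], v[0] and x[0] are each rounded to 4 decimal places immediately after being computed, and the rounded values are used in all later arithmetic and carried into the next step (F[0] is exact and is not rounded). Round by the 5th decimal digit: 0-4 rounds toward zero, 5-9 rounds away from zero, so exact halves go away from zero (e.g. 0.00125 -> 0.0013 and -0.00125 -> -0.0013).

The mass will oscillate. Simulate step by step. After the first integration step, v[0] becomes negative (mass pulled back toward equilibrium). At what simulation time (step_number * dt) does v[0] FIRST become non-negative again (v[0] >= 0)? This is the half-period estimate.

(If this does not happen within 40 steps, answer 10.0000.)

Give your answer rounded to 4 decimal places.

Answer: 2.0000

Derivation:
Step 0: x=[5.4000] v=[0.0000]
Step 1: x=[5.0833] v=[-1.2667]
Step 2: x=[4.5028] v=[-2.3222]
Step 3: x=[3.7551] v=[-2.9907]
Step 4: x=[2.9649] v=[-3.1608]
Step 5: x=[2.2639] v=[-2.8041]
Step 6: x=[1.7689] v=[-1.9800]
Step 7: x=[1.5624] v=[-0.8259]
Step 8: x=[1.6789] v=[0.4658]
First v>=0 after going negative at step 8, time=2.0000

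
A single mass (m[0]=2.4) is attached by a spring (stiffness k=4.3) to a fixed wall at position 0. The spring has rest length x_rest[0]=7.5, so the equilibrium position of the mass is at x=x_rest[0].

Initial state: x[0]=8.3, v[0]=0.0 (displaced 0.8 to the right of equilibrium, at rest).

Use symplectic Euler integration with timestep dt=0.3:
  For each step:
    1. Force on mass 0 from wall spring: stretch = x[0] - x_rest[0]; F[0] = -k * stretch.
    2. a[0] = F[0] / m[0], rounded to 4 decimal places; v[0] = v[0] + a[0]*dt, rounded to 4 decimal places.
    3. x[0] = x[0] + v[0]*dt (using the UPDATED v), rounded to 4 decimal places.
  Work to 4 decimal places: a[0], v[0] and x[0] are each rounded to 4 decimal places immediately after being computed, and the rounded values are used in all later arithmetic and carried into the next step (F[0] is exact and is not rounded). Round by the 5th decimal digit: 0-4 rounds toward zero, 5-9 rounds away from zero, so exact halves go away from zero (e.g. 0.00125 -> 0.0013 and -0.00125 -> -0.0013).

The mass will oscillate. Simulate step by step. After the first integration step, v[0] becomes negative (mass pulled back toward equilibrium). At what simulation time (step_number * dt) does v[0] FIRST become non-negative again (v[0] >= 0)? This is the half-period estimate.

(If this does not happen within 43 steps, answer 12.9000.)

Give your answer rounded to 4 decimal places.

Answer: 2.4000

Derivation:
Step 0: x=[8.3000] v=[0.0000]
Step 1: x=[8.1710] v=[-0.4300]
Step 2: x=[7.9338] v=[-0.7907]
Step 3: x=[7.6266] v=[-1.0239]
Step 4: x=[7.2990] v=[-1.0919]
Step 5: x=[7.0038] v=[-0.9839]
Step 6: x=[6.7886] v=[-0.7172]
Step 7: x=[6.6882] v=[-0.3348]
Step 8: x=[6.7187] v=[0.1016]
First v>=0 after going negative at step 8, time=2.4000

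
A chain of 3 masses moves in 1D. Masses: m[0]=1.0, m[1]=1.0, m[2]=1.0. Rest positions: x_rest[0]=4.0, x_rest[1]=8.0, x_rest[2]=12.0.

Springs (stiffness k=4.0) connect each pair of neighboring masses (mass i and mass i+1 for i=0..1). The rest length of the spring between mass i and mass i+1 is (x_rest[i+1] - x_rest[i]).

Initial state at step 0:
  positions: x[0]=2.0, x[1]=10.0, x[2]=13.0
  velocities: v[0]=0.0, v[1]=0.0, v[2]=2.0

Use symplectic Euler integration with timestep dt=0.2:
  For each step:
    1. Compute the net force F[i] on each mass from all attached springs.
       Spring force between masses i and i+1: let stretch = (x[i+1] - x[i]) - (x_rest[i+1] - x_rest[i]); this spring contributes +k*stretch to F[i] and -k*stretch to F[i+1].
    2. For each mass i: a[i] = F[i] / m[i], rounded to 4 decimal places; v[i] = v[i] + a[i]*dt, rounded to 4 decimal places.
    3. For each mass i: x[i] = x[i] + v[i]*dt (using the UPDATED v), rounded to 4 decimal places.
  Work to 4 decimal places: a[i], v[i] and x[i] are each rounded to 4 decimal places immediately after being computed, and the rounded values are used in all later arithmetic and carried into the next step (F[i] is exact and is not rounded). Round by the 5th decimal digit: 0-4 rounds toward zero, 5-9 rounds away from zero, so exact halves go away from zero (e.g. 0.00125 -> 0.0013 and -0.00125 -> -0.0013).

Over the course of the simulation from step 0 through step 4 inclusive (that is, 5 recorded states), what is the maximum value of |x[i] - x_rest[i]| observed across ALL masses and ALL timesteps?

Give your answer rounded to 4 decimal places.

Step 0: x=[2.0000 10.0000 13.0000] v=[0.0000 0.0000 2.0000]
Step 1: x=[2.6400 9.2000 13.5600] v=[3.2000 -4.0000 2.8000]
Step 2: x=[3.6896 8.0480 14.0624] v=[5.2480 -5.7600 2.5120]
Step 3: x=[4.7965 7.1610 14.2425] v=[5.5347 -4.4352 0.9005]
Step 4: x=[5.6418 7.0287 13.9296] v=[4.2263 -0.6616 -1.5647]
Max displacement = 2.2425

Answer: 2.2425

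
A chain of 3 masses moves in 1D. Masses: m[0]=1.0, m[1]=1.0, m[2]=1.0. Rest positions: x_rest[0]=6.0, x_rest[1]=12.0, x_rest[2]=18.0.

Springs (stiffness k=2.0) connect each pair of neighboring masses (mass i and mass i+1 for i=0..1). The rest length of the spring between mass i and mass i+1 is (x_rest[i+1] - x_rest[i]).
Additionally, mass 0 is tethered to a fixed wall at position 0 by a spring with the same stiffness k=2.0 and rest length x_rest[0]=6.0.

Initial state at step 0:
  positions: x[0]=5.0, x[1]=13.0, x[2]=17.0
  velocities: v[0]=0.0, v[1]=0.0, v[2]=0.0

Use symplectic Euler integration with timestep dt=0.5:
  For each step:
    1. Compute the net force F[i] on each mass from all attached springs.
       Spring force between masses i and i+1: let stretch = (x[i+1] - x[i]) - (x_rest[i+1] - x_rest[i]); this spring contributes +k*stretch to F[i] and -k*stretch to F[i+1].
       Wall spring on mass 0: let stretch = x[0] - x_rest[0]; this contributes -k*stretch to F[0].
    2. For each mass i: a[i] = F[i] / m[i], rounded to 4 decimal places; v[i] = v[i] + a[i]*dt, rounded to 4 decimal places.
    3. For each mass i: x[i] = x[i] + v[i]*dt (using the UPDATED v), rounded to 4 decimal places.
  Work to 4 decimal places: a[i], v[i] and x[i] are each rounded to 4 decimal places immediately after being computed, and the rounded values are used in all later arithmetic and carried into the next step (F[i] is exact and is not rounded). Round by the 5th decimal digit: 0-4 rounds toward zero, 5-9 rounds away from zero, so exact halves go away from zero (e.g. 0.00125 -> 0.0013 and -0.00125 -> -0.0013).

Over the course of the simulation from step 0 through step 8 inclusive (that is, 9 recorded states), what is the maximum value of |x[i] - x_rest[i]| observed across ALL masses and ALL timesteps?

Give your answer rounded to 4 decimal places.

Answer: 1.7500

Derivation:
Step 0: x=[5.0000 13.0000 17.0000] v=[0.0000 0.0000 0.0000]
Step 1: x=[6.5000 11.0000 18.0000] v=[3.0000 -4.0000 2.0000]
Step 2: x=[7.0000 10.2500 18.5000] v=[1.0000 -1.5000 1.0000]
Step 3: x=[5.6250 12.0000 17.8750] v=[-2.7500 3.5000 -1.2500]
Step 4: x=[4.6250 13.5000 17.3125] v=[-2.0000 3.0000 -1.1250]
Step 5: x=[5.7500 12.4688 17.8438] v=[2.2500 -2.0625 1.0625]
Step 6: x=[7.3594 10.7657 18.6876] v=[3.2188 -3.4063 1.6875]
Step 7: x=[6.9923 11.3204 18.5704] v=[-0.7343 1.1093 -0.2344]
Step 8: x=[5.2931 13.3360 17.8282] v=[-3.3985 4.0312 -1.4844]
Max displacement = 1.7500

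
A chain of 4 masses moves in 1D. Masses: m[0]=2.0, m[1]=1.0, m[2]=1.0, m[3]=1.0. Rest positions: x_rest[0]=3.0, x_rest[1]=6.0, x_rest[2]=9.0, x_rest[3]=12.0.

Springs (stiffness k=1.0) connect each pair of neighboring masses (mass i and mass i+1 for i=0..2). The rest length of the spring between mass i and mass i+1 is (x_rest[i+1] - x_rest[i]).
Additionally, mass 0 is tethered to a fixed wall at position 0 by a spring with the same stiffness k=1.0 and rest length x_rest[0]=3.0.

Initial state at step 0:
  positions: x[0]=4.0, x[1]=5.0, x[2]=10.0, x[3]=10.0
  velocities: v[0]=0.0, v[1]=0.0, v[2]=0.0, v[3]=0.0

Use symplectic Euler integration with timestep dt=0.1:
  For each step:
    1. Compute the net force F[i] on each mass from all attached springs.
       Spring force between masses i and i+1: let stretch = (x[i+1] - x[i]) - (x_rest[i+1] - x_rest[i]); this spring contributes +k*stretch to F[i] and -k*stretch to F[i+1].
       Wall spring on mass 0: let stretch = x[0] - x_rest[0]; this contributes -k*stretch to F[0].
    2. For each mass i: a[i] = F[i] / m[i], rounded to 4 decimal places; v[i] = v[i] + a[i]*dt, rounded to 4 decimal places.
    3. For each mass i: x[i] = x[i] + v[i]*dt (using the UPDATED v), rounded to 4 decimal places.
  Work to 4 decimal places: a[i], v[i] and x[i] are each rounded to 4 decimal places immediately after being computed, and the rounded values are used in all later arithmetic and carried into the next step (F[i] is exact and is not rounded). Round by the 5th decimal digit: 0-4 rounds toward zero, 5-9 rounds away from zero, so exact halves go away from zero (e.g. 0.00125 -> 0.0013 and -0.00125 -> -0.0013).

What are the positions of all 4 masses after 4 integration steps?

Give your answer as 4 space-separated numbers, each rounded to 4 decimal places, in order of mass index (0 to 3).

Answer: 3.8552 5.3787 9.5251 10.2882

Derivation:
Step 0: x=[4.0000 5.0000 10.0000 10.0000] v=[0.0000 0.0000 0.0000 0.0000]
Step 1: x=[3.9850 5.0400 9.9500 10.0300] v=[-0.1500 0.4000 -0.5000 0.3000]
Step 2: x=[3.9554 5.1186 9.8517 10.0892] v=[-0.2965 0.7855 -0.9830 0.5920]
Step 3: x=[3.9118 5.2329 9.7084 10.1760] v=[-0.4361 1.1425 -1.4326 0.8683]
Step 4: x=[3.8552 5.3787 9.5251 10.2882] v=[-0.5656 1.4579 -1.8334 1.1215]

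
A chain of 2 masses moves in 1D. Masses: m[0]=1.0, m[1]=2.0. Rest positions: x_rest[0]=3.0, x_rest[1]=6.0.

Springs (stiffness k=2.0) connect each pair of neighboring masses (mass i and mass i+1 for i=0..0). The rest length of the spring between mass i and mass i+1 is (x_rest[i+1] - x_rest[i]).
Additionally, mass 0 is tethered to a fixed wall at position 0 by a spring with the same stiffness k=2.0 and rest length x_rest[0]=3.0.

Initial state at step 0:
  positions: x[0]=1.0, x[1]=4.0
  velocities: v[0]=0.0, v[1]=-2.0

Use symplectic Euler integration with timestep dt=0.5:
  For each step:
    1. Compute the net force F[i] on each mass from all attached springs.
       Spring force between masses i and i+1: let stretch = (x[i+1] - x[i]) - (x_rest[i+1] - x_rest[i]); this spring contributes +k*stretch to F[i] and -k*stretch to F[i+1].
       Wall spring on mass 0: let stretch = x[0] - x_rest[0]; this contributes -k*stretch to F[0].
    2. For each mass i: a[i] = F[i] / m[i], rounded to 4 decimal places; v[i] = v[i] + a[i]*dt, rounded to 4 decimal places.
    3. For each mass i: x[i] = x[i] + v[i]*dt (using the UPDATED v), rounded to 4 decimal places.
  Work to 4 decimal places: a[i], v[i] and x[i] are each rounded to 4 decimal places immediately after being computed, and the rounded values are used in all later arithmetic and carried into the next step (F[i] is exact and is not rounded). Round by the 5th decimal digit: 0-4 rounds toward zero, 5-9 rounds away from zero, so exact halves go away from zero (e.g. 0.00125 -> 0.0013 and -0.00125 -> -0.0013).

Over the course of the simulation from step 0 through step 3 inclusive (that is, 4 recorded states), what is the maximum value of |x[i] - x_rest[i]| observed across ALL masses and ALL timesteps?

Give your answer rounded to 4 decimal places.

Answer: 3.5000

Derivation:
Step 0: x=[1.0000 4.0000] v=[0.0000 -2.0000]
Step 1: x=[2.0000 3.0000] v=[2.0000 -2.0000]
Step 2: x=[2.5000 2.5000] v=[1.0000 -1.0000]
Step 3: x=[1.7500 2.7500] v=[-1.5000 0.5000]
Max displacement = 3.5000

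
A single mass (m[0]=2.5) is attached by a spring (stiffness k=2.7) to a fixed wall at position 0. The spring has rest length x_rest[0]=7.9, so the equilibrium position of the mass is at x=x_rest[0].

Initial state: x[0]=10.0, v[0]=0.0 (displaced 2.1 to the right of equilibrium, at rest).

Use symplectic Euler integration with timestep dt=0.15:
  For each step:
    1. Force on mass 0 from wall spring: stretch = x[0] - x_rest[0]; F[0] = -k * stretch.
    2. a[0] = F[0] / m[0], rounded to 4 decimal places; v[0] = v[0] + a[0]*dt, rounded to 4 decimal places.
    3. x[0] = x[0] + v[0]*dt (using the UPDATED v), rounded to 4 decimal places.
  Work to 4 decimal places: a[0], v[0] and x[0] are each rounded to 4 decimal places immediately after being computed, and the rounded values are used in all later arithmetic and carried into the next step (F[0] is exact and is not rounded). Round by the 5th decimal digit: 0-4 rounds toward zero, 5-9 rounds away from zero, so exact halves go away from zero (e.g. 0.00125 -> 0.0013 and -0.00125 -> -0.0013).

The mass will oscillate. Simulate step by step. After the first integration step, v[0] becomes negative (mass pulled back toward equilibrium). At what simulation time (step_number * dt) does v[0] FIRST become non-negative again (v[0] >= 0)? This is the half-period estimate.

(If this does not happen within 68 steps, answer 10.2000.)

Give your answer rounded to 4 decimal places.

Answer: 3.1500

Derivation:
Step 0: x=[10.0000] v=[0.0000]
Step 1: x=[9.9490] v=[-0.3402]
Step 2: x=[9.8482] v=[-0.6721]
Step 3: x=[9.7000] v=[-0.9877]
Step 4: x=[9.5081] v=[-1.2793]
Step 5: x=[9.2771] v=[-1.5398]
Step 6: x=[9.0127] v=[-1.7629]
Step 7: x=[8.7212] v=[-1.9432]
Step 8: x=[8.4098] v=[-2.0762]
Step 9: x=[8.0860] v=[-2.1588]
Step 10: x=[7.7577] v=[-2.1889]
Step 11: x=[7.4328] v=[-2.1658]
Step 12: x=[7.1193] v=[-2.0901]
Step 13: x=[6.8248] v=[-1.9636]
Step 14: x=[6.5564] v=[-1.7894]
Step 15: x=[6.3206] v=[-1.5717]
Step 16: x=[6.1232] v=[-1.3158]
Step 17: x=[5.9690] v=[-1.0280]
Step 18: x=[5.8617] v=[-0.7152]
Step 19: x=[5.8040] v=[-0.3850]
Step 20: x=[5.7972] v=[-0.0454]
Step 21: x=[5.8415] v=[0.2953]
First v>=0 after going negative at step 21, time=3.1500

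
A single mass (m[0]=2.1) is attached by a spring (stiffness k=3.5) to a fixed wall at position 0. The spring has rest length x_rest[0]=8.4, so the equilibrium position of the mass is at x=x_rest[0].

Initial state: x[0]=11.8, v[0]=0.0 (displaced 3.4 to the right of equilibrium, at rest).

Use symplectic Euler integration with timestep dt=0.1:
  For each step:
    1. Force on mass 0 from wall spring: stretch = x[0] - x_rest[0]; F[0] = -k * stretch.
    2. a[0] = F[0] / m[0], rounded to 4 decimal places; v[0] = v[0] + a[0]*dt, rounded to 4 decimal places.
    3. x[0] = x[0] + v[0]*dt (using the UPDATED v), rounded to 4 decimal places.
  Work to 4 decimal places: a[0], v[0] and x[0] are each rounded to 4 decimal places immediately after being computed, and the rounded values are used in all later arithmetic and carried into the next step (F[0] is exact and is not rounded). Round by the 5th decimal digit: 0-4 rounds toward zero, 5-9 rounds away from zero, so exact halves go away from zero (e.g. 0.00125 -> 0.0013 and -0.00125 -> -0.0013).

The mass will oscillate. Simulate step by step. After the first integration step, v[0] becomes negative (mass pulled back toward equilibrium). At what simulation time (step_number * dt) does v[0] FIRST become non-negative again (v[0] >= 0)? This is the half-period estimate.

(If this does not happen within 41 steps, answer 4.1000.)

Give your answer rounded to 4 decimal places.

Answer: 2.5000

Derivation:
Step 0: x=[11.8000] v=[0.0000]
Step 1: x=[11.7433] v=[-0.5667]
Step 2: x=[11.6309] v=[-1.1239]
Step 3: x=[11.4647] v=[-1.6624]
Step 4: x=[11.2474] v=[-2.1732]
Step 5: x=[10.9826] v=[-2.6478]
Step 6: x=[10.6748] v=[-3.0782]
Step 7: x=[10.3291] v=[-3.4573]
Step 8: x=[9.9512] v=[-3.7788]
Step 9: x=[9.5475] v=[-4.0373]
Step 10: x=[9.1246] v=[-4.2286]
Step 11: x=[8.6897] v=[-4.3494]
Step 12: x=[8.2499] v=[-4.3977]
Step 13: x=[7.8126] v=[-4.3727]
Step 14: x=[7.3851] v=[-4.2748]
Step 15: x=[6.9745] v=[-4.1057]
Step 16: x=[6.5877] v=[-3.8681]
Step 17: x=[6.2311] v=[-3.5661]
Step 18: x=[5.9106] v=[-3.2046]
Step 19: x=[5.6316] v=[-2.7897]
Step 20: x=[5.3988] v=[-2.3283]
Step 21: x=[5.2160] v=[-1.8281]
Step 22: x=[5.0863] v=[-1.2974]
Step 23: x=[5.0118] v=[-0.7451]
Step 24: x=[4.9938] v=[-0.1804]
Step 25: x=[5.0325] v=[0.3873]
First v>=0 after going negative at step 25, time=2.5000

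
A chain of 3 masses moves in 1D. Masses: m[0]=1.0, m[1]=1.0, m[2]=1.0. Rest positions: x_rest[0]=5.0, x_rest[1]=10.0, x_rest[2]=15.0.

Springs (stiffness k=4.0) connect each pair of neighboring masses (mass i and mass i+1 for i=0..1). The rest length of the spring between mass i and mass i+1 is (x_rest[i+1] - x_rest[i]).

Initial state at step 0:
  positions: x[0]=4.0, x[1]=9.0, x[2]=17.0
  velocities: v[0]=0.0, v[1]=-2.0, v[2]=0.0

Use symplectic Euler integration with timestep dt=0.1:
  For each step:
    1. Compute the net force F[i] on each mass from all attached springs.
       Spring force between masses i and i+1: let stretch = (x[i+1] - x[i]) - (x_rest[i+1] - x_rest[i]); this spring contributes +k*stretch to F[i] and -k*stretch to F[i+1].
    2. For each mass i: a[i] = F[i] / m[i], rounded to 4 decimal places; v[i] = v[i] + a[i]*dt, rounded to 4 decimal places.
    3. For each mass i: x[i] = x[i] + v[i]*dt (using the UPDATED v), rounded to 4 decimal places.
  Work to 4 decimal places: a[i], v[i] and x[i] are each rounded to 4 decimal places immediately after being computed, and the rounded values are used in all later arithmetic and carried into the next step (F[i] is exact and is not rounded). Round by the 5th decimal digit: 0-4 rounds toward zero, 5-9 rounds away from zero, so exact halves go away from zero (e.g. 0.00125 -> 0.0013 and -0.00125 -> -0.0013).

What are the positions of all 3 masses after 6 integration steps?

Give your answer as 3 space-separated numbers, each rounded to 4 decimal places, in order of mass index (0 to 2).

Step 0: x=[4.0000 9.0000 17.0000] v=[0.0000 -2.0000 0.0000]
Step 1: x=[4.0000 8.9200 16.8800] v=[0.0000 -0.8000 -1.2000]
Step 2: x=[3.9968 8.9616 16.6416] v=[-0.0320 0.4160 -2.3840]
Step 3: x=[3.9922 9.1118 16.2960] v=[-0.0461 1.5021 -3.4560]
Step 4: x=[3.9924 9.3446 15.8630] v=[0.0017 2.3279 -4.3297]
Step 5: x=[4.0067 9.6240 15.3693] v=[0.1426 2.7944 -4.9371]
Step 6: x=[4.0457 9.9086 14.8458] v=[0.3895 2.8456 -5.2352]

Answer: 4.0457 9.9086 14.8458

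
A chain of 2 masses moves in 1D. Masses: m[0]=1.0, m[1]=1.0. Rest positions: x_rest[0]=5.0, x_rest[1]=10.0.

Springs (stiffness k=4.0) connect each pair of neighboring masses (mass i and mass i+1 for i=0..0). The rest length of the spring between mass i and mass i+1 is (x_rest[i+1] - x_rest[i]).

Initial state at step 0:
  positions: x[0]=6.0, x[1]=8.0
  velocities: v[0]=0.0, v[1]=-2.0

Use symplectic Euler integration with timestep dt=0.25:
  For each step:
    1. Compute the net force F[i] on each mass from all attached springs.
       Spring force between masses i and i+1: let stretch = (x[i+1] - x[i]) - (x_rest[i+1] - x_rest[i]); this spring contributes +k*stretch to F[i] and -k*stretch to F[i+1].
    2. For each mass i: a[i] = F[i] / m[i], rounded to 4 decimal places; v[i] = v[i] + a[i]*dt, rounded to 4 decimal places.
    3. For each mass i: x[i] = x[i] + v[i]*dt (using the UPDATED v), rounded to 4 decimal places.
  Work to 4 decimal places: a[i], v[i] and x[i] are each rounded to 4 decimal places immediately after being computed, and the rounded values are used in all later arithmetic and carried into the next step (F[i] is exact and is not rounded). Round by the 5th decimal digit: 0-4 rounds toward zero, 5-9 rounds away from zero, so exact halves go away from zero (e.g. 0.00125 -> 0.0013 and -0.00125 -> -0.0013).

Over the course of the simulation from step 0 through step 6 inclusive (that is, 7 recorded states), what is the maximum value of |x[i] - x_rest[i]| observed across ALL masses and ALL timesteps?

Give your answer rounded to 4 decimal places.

Answer: 3.0000

Derivation:
Step 0: x=[6.0000 8.0000] v=[0.0000 -2.0000]
Step 1: x=[5.2500 8.2500] v=[-3.0000 1.0000]
Step 2: x=[4.0000 9.0000] v=[-5.0000 3.0000]
Step 3: x=[2.7500 9.7500] v=[-5.0000 3.0000]
Step 4: x=[2.0000 10.0000] v=[-3.0000 1.0000]
Step 5: x=[2.0000 9.5000] v=[0.0000 -2.0000]
Step 6: x=[2.6250 8.3750] v=[2.5000 -4.5000]
Max displacement = 3.0000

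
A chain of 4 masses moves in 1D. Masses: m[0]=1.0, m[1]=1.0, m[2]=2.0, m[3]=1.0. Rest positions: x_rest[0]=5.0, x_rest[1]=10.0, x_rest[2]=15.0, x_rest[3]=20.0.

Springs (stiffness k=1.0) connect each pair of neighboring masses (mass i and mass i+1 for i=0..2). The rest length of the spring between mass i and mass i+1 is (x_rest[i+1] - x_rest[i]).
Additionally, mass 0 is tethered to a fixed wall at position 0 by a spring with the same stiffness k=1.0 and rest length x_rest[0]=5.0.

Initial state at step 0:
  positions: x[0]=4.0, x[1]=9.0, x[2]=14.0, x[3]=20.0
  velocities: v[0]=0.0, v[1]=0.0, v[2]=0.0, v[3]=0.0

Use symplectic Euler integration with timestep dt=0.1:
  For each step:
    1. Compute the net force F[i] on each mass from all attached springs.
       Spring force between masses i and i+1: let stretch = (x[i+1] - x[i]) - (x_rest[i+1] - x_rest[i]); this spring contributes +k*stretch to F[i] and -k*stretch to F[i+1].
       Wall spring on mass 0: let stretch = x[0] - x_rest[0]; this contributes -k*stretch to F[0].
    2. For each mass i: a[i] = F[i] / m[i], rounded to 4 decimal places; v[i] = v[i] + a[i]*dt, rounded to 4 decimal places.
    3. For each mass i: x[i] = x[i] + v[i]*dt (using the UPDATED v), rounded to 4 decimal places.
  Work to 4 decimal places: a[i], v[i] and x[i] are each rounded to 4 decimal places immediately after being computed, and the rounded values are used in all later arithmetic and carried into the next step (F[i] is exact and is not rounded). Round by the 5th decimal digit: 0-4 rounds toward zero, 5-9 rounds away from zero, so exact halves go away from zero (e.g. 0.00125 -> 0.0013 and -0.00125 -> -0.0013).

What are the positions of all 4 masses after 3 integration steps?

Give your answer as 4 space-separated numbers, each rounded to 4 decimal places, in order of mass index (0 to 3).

Answer: 4.0590 9.0008 14.0295 19.9408

Derivation:
Step 0: x=[4.0000 9.0000 14.0000 20.0000] v=[0.0000 0.0000 0.0000 0.0000]
Step 1: x=[4.0100 9.0000 14.0050 19.9900] v=[0.1000 0.0000 0.0500 -0.1000]
Step 2: x=[4.0298 9.0002 14.0149 19.9702] v=[0.1980 0.0015 0.0990 -0.1985]
Step 3: x=[4.0590 9.0008 14.0295 19.9408] v=[0.2921 0.0059 0.1460 -0.2940]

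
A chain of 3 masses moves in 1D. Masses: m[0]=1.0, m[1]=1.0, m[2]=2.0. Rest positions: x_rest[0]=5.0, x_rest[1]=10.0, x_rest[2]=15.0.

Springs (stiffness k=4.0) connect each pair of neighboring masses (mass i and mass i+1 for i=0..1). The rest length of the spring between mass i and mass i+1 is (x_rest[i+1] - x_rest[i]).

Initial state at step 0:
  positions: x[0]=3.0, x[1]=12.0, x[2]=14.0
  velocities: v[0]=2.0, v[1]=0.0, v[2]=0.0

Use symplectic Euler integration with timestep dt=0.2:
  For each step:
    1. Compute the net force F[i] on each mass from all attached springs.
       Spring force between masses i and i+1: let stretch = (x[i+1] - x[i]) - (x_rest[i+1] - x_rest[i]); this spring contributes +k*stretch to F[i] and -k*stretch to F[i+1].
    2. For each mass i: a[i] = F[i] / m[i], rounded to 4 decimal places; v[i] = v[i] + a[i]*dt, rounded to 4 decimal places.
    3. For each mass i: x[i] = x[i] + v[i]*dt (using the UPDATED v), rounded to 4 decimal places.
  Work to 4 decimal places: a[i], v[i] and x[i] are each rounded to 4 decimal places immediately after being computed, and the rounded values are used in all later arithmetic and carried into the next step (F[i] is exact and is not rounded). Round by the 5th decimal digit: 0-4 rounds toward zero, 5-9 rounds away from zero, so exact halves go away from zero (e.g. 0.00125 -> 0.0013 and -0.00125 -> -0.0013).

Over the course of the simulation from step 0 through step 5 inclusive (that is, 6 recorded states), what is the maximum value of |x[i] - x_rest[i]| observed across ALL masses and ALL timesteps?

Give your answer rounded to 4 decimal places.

Step 0: x=[3.0000 12.0000 14.0000] v=[2.0000 0.0000 0.0000]
Step 1: x=[4.0400 10.8800 14.2400] v=[5.2000 -5.6000 1.2000]
Step 2: x=[5.3744 9.2032 14.6112] v=[6.6720 -8.3840 1.8560]
Step 3: x=[6.5214 7.7791 14.9498] v=[5.7350 -7.1206 1.6928]
Step 4: x=[7.0696 7.3011 15.1147] v=[2.7412 -2.3902 0.8245]
Step 5: x=[6.8549 8.0362 15.0545] v=[-1.0736 3.6755 -0.3009]
Max displacement = 2.6989

Answer: 2.6989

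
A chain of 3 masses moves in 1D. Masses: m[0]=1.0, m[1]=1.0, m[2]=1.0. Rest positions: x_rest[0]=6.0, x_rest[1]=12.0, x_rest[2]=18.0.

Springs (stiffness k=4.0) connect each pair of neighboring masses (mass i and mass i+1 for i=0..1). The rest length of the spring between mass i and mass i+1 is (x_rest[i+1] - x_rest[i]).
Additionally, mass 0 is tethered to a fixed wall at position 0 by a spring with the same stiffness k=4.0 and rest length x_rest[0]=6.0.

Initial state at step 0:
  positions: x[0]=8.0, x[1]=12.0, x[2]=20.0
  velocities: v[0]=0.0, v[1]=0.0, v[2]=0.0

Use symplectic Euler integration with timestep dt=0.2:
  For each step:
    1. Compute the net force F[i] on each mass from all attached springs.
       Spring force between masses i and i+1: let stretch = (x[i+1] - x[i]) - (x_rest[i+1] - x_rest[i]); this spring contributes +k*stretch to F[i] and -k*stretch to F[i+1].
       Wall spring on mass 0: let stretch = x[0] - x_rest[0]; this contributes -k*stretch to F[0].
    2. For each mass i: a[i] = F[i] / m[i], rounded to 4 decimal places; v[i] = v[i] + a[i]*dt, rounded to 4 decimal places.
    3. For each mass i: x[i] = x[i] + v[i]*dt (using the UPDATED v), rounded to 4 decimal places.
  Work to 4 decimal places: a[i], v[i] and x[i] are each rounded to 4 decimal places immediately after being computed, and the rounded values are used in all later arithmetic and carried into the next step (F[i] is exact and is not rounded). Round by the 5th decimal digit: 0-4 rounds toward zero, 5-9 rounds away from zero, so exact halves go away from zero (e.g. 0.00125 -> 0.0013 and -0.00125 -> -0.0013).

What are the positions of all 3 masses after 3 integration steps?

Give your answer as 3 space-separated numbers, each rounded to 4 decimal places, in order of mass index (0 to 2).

Step 0: x=[8.0000 12.0000 20.0000] v=[0.0000 0.0000 0.0000]
Step 1: x=[7.3600 12.6400 19.6800] v=[-3.2000 3.2000 -1.6000]
Step 2: x=[6.3872 13.5616 19.1936] v=[-4.8640 4.6080 -2.4320]
Step 3: x=[5.5404 14.2364 18.7661] v=[-4.2342 3.3741 -2.1376]

Answer: 5.5404 14.2364 18.7661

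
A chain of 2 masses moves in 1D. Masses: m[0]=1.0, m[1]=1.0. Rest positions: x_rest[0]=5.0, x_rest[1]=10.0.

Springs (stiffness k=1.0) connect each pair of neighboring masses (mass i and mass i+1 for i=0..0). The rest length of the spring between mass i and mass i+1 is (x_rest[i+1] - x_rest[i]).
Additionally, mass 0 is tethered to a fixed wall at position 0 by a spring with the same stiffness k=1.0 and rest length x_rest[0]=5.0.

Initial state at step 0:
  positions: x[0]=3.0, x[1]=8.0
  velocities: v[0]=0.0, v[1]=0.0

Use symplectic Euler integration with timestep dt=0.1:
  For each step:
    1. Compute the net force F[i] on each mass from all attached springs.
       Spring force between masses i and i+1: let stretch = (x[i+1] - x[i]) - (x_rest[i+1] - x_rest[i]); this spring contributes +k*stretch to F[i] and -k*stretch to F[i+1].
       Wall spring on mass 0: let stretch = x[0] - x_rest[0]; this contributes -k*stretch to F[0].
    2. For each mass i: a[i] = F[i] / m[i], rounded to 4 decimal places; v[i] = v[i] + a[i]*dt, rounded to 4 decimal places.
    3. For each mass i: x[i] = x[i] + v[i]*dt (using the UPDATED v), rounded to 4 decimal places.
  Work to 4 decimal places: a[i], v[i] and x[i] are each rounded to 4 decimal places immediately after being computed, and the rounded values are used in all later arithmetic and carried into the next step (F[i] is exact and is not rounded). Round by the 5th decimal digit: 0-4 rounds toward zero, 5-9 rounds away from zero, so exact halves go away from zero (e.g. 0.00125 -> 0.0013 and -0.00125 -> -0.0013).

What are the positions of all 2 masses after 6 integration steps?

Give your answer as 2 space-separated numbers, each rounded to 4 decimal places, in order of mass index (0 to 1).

Answer: 3.3929 8.0136

Derivation:
Step 0: x=[3.0000 8.0000] v=[0.0000 0.0000]
Step 1: x=[3.0200 8.0000] v=[0.2000 0.0000]
Step 2: x=[3.0596 8.0002] v=[0.3960 0.0020]
Step 3: x=[3.1180 8.0010] v=[0.5841 0.0079]
Step 4: x=[3.1941 8.0030] v=[0.7606 0.0196]
Step 5: x=[3.2863 8.0069] v=[0.9221 0.0387]
Step 6: x=[3.3929 8.0136] v=[1.0655 0.0666]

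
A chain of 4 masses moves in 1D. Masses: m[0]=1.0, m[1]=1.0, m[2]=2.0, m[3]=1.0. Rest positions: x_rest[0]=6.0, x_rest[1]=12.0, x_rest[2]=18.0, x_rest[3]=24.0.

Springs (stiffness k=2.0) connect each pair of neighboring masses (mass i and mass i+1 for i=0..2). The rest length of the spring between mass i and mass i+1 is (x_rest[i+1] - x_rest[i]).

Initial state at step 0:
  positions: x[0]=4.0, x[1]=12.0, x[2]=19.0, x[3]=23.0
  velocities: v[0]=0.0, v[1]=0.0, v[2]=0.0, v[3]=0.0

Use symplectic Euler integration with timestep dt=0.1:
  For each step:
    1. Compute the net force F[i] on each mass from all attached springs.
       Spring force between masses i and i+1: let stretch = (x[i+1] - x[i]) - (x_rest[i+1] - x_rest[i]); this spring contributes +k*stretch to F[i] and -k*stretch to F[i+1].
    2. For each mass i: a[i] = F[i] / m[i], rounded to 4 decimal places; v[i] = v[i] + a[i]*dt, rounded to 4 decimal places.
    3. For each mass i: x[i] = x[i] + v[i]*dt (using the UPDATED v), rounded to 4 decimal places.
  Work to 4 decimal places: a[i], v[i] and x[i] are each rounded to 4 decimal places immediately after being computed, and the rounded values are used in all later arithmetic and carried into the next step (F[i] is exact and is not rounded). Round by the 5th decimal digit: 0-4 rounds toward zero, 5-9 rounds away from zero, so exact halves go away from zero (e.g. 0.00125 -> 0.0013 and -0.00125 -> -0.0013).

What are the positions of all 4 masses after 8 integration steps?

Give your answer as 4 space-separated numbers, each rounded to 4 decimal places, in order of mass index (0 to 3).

Answer: 5.2074 11.4690 18.0790 24.1657

Derivation:
Step 0: x=[4.0000 12.0000 19.0000 23.0000] v=[0.0000 0.0000 0.0000 0.0000]
Step 1: x=[4.0400 11.9800 18.9700 23.0400] v=[0.4000 -0.2000 -0.3000 0.4000]
Step 2: x=[4.1188 11.9410 18.9108 23.1186] v=[0.7880 -0.3900 -0.5920 0.7860]
Step 3: x=[4.2340 11.8850 18.8240 23.2330] v=[1.1524 -0.5605 -0.8682 1.1444]
Step 4: x=[4.3823 11.8147 18.7119 23.3793] v=[1.4826 -0.7029 -1.1212 1.4626]
Step 5: x=[4.5592 11.7337 18.5775 23.5522] v=[1.7691 -0.8099 -1.3442 1.7291]
Step 6: x=[4.7596 11.6461 18.4244 23.7456] v=[2.0040 -0.8760 -1.5311 1.9342]
Step 7: x=[4.9777 11.5563 18.2567 23.9526] v=[2.1813 -0.8976 -1.6768 2.0700]
Step 8: x=[5.2074 11.4690 18.0790 24.1657] v=[2.2970 -0.8732 -1.7773 2.1308]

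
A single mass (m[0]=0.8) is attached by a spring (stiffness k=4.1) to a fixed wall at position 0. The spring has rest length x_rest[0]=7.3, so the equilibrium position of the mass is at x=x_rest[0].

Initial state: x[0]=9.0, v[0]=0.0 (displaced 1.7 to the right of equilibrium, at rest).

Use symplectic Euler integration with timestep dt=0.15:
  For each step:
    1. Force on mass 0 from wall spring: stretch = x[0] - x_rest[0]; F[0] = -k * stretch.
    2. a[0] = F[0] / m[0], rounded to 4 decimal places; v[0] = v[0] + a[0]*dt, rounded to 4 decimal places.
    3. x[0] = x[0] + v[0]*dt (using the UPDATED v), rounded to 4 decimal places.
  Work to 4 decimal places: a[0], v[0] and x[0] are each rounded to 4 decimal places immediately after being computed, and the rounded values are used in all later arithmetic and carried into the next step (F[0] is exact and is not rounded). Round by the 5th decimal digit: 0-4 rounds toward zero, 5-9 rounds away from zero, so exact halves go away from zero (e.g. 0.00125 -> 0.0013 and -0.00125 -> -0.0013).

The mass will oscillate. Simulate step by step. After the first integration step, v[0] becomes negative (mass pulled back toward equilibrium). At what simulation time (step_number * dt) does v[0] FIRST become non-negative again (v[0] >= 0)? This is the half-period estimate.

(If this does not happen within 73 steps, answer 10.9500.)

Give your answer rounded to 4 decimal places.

Step 0: x=[9.0000] v=[0.0000]
Step 1: x=[8.8040] v=[-1.3069]
Step 2: x=[8.4345] v=[-2.4631]
Step 3: x=[7.9342] v=[-3.3352]
Step 4: x=[7.3608] v=[-3.8227]
Step 5: x=[6.7804] v=[-3.8694]
Step 6: x=[6.2599] v=[-3.4700]
Step 7: x=[5.8593] v=[-2.6704]
Step 8: x=[5.6249] v=[-1.5629]
Step 9: x=[5.5836] v=[-0.2752]
Step 10: x=[5.7402] v=[1.0443]
First v>=0 after going negative at step 10, time=1.5000

Answer: 1.5000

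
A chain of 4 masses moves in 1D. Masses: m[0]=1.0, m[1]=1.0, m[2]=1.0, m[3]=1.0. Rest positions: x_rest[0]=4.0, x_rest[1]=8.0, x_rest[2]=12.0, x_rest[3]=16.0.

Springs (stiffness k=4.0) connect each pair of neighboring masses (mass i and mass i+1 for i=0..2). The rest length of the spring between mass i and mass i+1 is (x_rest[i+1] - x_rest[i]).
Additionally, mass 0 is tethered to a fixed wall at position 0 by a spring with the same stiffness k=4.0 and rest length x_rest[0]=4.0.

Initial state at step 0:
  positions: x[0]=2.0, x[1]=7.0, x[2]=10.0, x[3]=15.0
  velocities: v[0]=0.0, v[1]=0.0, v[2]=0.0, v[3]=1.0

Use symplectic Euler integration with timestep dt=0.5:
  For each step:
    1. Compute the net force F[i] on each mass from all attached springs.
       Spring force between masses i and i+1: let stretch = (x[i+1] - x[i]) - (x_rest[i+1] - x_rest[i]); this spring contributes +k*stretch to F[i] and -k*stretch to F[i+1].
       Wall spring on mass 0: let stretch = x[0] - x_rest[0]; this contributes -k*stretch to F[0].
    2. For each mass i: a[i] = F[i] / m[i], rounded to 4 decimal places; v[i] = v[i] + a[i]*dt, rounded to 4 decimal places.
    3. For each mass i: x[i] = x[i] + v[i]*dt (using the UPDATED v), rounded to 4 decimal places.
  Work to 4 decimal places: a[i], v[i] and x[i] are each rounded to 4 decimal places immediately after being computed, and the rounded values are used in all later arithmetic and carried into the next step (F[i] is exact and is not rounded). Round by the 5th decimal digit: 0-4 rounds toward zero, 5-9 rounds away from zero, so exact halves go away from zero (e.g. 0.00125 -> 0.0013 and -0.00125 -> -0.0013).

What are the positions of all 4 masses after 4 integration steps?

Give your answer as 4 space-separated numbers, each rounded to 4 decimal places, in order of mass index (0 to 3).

Answer: 4.5000 8.5000 12.5000 16.5000

Derivation:
Step 0: x=[2.0000 7.0000 10.0000 15.0000] v=[0.0000 0.0000 0.0000 1.0000]
Step 1: x=[5.0000 5.0000 12.0000 14.5000] v=[6.0000 -4.0000 4.0000 -1.0000]
Step 2: x=[3.0000 10.0000 9.5000 15.5000] v=[-4.0000 10.0000 -5.0000 2.0000]
Step 3: x=[5.0000 7.5000 13.5000 14.5000] v=[4.0000 -5.0000 8.0000 -2.0000]
Step 4: x=[4.5000 8.5000 12.5000 16.5000] v=[-1.0000 2.0000 -2.0000 4.0000]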